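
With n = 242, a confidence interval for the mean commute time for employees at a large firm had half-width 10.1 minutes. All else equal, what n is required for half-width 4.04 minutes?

Margin of error scales as 1/√n, so n₂ = n₁·(E₁/E₂)².
n₂ = 242 × (10.1/4.04)² = 242 × 6.25 = 1512.50
Round up: n₂ = 1513.

1513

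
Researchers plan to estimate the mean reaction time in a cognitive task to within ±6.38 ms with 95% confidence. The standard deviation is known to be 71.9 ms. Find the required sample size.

488

For a mean, the margin of error is E = z·σ/√n, so n = (zσ/E)².
At 95% confidence, z = 1.960.
n = (1.960 × 71.9 / 6.38)² = 487.90
Round up: n = 488.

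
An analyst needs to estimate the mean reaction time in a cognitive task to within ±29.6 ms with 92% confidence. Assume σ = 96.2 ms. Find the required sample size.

For a mean, the margin of error is E = z·σ/√n, so n = (zσ/E)².
At 92% confidence, z = 1.751.
n = (1.751 × 96.2 / 29.6)² = 32.38
Round up: n = 33.

n = 33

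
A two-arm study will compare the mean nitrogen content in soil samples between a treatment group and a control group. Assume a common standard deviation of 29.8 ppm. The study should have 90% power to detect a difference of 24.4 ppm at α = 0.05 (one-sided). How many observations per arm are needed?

26 per group

For two equal groups, n per group = 2·((z_α + z_β)·σ/δ)².
z_α = 1.645; z_β = 1.282 (power 90%).
n = 2 × (2.927 × 29.8 / 24.4)² = 2 × 12.78 = 25.56
Round up: n = 26 per group.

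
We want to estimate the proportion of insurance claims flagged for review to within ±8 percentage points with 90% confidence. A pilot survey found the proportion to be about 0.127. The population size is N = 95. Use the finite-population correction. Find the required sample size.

For a proportion with margin E = 0.08 at 90% confidence, z = 1.645.
n = p̂(1−p̂)(z/E)² = 0.127 × 0.873 × (1.645/0.08)² = 46.88 — call this n₀.
Finite-population correction with N = 95: n = n₀ / (1 + (n₀−1)/N) = 46.88 / 1.483 = 31.61
Round up: n = 32.

32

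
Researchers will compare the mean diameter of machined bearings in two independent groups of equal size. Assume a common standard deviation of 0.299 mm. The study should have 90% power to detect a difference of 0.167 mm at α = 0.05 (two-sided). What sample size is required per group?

68 per group

For two equal groups, n per group = 2·((z_{α/2} + z_β)·σ/δ)².
z_{α/2} = 1.960; z_β = 1.282 (power 90%).
n = 2 × (3.242 × 0.299 / 0.167)² = 2 × 33.69 = 67.38
Round up: n = 68 per group.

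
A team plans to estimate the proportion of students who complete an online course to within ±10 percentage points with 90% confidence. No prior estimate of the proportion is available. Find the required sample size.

For a proportion with margin E = 0.1 at 90% confidence, z = 1.645.
With no prior estimate, use p = 0.5, which maximizes p(1−p) at 0.25.
n = 0.25 × (z/E)² = 0.25 × (1.645/0.1)² = 67.65
Round up: n = 68.

n = 68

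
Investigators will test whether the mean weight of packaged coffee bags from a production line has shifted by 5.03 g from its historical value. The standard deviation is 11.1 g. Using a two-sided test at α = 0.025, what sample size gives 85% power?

53

For a one-sample z-test, n = ((z_{α/2} + z_β)·σ/δ)².
z_{α/2} = 2.241 (two-sided α = 0.025); z_β = 1.036 (power 85% → β = 0.15).
n = (3.277 × 11.1 / 5.03)² = 52.30
Round up: n = 53.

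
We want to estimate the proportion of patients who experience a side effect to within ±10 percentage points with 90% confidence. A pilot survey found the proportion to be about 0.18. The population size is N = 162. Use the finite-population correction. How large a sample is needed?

n = 33

For a proportion with margin E = 0.1 at 90% confidence, z = 1.645.
n = p̂(1−p̂)(z/E)² = 0.18 × 0.82 × (1.645/0.1)² = 39.94 — call this n₀.
Finite-population correction with N = 162: n = n₀ / (1 + (n₀−1)/N) = 39.94 / 1.24 = 32.21
Round up: n = 33.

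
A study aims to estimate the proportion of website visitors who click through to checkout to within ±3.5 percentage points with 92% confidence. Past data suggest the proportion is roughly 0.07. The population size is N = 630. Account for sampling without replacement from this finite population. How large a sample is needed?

130

For a proportion with margin E = 0.035 at 92% confidence, z = 1.751.
n = p̂(1−p̂)(z/E)² = 0.07 × 0.93 × (1.751/0.035)² = 162.94 — call this n₀.
Finite-population correction with N = 630: n = n₀ / (1 + (n₀−1)/N) = 162.94 / 1.257 = 129.63
Round up: n = 130.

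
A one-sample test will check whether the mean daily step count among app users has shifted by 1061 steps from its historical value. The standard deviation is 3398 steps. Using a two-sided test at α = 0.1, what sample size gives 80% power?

64

For a one-sample z-test, n = ((z_{α/2} + z_β)·σ/δ)².
z_{α/2} = 1.645 (two-sided α = 0.1); z_β = 0.842 (power 80% → β = 0.2).
n = (2.487 × 3398 / 1061)² = 63.44
Round up: n = 64.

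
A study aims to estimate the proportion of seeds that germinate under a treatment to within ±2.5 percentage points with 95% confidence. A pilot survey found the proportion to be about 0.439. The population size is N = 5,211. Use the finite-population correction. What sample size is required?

For a proportion with margin E = 0.025 at 95% confidence, z = 1.960.
n = p̂(1−p̂)(z/E)² = 0.439 × 0.561 × (1.960/0.025)² = 1513.77 — call this n₀.
Finite-population correction with N = 5,211: n = n₀ / (1 + (n₀−1)/N) = 1513.77 / 1.29 = 1173.47
Round up: n = 1174.

n = 1174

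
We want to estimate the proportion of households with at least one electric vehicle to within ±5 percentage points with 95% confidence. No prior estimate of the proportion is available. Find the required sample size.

385

For a proportion with margin E = 0.05 at 95% confidence, z = 1.960.
With no prior estimate, use p = 0.5, which maximizes p(1−p) at 0.25.
n = 0.25 × (z/E)² = 0.25 × (1.960/0.05)² = 384.16
Round up: n = 385.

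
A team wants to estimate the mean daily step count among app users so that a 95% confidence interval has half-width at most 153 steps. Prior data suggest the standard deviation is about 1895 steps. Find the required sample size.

For a mean, the margin of error is E = z·σ/√n, so n = (zσ/E)².
At 95% confidence, z = 1.960.
n = (1.960 × 1895 / 153)² = 589.32
Round up: n = 590.

590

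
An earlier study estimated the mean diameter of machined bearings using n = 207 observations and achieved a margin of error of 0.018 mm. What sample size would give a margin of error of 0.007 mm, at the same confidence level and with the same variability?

Margin of error scales as 1/√n, so n₂ = n₁·(E₁/E₂)².
n₂ = 207 × (0.018/0.007)² = 207 × 6.612 = 1368.68
Round up: n₂ = 1369.

1369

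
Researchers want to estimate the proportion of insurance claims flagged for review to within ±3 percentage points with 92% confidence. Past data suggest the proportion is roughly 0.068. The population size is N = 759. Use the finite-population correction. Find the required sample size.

For a proportion with margin E = 0.03 at 92% confidence, z = 1.751.
n = p̂(1−p̂)(z/E)² = 0.068 × 0.932 × (1.751/0.03)² = 215.90 — call this n₀.
Finite-population correction with N = 759: n = n₀ / (1 + (n₀−1)/N) = 215.90 / 1.283 = 168.28
Round up: n = 169.

n = 169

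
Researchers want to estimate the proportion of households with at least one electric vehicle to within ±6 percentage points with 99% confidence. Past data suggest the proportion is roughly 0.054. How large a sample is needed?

95

For a proportion with margin E = 0.06 at 99% confidence, z = 2.576.
n = p̂(1−p̂)(z/E)² = 0.054 × 0.946 × (2.576/0.06)² = 94.16
Round up: n = 95.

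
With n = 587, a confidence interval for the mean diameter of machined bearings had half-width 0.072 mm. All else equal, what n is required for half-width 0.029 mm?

Margin of error scales as 1/√n, so n₂ = n₁·(E₁/E₂)².
n₂ = 587 × (0.072/0.029)² = 587 × 6.164 = 3618.27
Round up: n₂ = 3619.

3619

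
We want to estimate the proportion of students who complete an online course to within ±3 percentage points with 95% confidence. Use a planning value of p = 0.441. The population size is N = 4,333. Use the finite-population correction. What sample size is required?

For a proportion with margin E = 0.03 at 95% confidence, z = 1.960.
n = p̂(1−p̂)(z/E)² = 0.441 × 0.559 × (1.960/0.03)² = 1052.25 — call this n₀.
Finite-population correction with N = 4,333: n = n₀ / (1 + (n₀−1)/N) = 1052.25 / 1.243 = 846.54
Round up: n = 847.

847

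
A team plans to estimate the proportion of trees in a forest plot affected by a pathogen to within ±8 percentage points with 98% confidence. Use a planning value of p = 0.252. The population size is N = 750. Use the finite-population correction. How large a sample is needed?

132

For a proportion with margin E = 0.08 at 98% confidence, z = 2.326.
n = p̂(1−p̂)(z/E)² = 0.252 × 0.748 × (2.326/0.08)² = 159.35 — call this n₀.
Finite-population correction with N = 750: n = n₀ / (1 + (n₀−1)/N) = 159.35 / 1.211 = 131.59
Round up: n = 132.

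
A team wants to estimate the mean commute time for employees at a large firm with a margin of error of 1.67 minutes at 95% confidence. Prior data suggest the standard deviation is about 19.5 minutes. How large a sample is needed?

For a mean, the margin of error is E = z·σ/√n, so n = (zσ/E)².
At 95% confidence, z = 1.960.
n = (1.960 × 19.5 / 1.67)² = 523.78
Round up: n = 524.

524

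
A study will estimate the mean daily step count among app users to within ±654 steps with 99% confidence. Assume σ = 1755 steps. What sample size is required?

48

For a mean, the margin of error is E = z·σ/√n, so n = (zσ/E)².
At 99% confidence, z = 2.576.
n = (2.576 × 1755 / 654)² = 47.78
Round up: n = 48.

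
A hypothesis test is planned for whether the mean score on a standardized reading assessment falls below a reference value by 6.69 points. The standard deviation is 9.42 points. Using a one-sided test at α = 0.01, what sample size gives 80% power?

For a one-sample z-test, n = ((z_α + z_β)·σ/δ)².
z_α = 2.326 (one-sided α = 0.01); z_β = 0.842 (power 80% → β = 0.2).
n = (3.168 × 9.42 / 6.69)² = 19.90
Round up: n = 20.

20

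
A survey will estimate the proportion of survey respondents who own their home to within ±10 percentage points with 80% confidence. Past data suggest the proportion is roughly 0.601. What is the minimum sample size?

40

For a proportion with margin E = 0.1 at 80% confidence, z = 1.282.
n = p̂(1−p̂)(z/E)² = 0.601 × 0.399 × (1.282/0.1)² = 39.41
Round up: n = 40.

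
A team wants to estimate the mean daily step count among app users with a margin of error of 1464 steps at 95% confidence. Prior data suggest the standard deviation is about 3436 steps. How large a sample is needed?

For a mean, the margin of error is E = z·σ/√n, so n = (zσ/E)².
At 95% confidence, z = 1.960.
n = (1.960 × 3436 / 1464)² = 21.16
Round up: n = 22.

22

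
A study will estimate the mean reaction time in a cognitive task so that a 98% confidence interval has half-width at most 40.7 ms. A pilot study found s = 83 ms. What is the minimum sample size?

23

For a mean, the margin of error is E = z·σ/√n, so n = (zσ/E)².
At 98% confidence, z = 2.326.
n = (2.326 × 83 / 40.7)² = 22.50
Round up: n = 23.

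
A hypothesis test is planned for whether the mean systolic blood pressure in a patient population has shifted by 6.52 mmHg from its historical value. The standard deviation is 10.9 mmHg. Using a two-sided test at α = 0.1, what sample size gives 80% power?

n = 18

For a one-sample z-test, n = ((z_{α/2} + z_β)·σ/δ)².
z_{α/2} = 1.645 (two-sided α = 0.1); z_β = 0.842 (power 80% → β = 0.2).
n = (2.487 × 10.9 / 6.52)² = 17.29
Round up: n = 18.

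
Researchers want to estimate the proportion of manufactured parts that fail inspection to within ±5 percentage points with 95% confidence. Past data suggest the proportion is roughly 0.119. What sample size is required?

For a proportion with margin E = 0.05 at 95% confidence, z = 1.960.
n = p̂(1−p̂)(z/E)² = 0.119 × 0.881 × (1.960/0.05)² = 161.10
Round up: n = 162.

n = 162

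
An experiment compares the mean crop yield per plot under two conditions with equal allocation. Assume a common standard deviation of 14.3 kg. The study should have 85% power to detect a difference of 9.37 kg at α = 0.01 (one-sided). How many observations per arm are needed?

For two equal groups, n per group = 2·((z_α + z_β)·σ/δ)².
z_α = 2.326; z_β = 1.036 (power 85%).
n = 2 × (3.362 × 14.3 / 9.37)² = 2 × 26.33 = 52.66
Round up: n = 53 per group.

53 per group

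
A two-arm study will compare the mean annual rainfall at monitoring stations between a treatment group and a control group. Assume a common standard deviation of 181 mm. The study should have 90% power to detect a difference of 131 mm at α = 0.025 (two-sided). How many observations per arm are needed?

For two equal groups, n per group = 2·((z_{α/2} + z_β)·σ/δ)².
z_{α/2} = 2.241; z_β = 1.282 (power 90%).
n = 2 × (3.523 × 181 / 131)² = 2 × 23.69 = 47.38
Round up: n = 48 per group.

48 per group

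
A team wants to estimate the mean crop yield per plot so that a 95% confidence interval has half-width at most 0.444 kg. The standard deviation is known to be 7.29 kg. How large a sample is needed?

For a mean, the margin of error is E = z·σ/√n, so n = (zσ/E)².
At 95% confidence, z = 1.960.
n = (1.960 × 7.29 / 0.444)² = 1035.62
Round up: n = 1036.

1036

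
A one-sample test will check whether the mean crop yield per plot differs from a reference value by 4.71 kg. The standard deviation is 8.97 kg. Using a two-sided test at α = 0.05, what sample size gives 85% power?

33

For a one-sample z-test, n = ((z_{α/2} + z_β)·σ/δ)².
z_{α/2} = 1.960 (two-sided α = 0.05); z_β = 1.036 (power 85% → β = 0.15).
n = (2.996 × 8.97 / 4.71)² = 32.56
Round up: n = 33.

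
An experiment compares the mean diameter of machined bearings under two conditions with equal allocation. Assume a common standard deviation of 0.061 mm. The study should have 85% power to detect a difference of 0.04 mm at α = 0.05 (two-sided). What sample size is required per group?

42 per group

For two equal groups, n per group = 2·((z_{α/2} + z_β)·σ/δ)².
z_{α/2} = 1.960; z_β = 1.036 (power 85%).
n = 2 × (2.996 × 0.061 / 0.04)² = 2 × 20.87 = 41.74
Round up: n = 42 per group.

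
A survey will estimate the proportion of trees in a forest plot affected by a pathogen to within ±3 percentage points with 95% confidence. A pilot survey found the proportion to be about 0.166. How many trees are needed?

For a proportion with margin E = 0.03 at 95% confidence, z = 1.960.
n = p̂(1−p̂)(z/E)² = 0.166 × 0.834 × (1.960/0.03)² = 590.94
Round up: n = 591.

n = 591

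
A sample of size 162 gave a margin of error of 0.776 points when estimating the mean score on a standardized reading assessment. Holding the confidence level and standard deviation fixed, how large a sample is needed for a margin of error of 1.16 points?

Margin of error scales as 1/√n, so n₂ = n₁·(E₁/E₂)².
n₂ = 162 × (0.776/1.16)² = 162 × 0.4475 = 72.50
Round up: n₂ = 73.

73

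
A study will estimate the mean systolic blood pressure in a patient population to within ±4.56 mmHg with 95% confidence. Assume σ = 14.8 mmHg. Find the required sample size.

41

For a mean, the margin of error is E = z·σ/√n, so n = (zσ/E)².
At 95% confidence, z = 1.960.
n = (1.960 × 14.8 / 4.56)² = 40.47
Round up: n = 41.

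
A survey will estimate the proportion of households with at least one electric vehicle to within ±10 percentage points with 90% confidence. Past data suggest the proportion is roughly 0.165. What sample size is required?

38

For a proportion with margin E = 0.1 at 90% confidence, z = 1.645.
n = p̂(1−p̂)(z/E)² = 0.165 × 0.835 × (1.645/0.1)² = 37.28
Round up: n = 38.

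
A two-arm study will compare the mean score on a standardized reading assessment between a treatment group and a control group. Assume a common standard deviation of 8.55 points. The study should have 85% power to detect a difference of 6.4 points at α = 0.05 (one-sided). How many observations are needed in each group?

For two equal groups, n per group = 2·((z_α + z_β)·σ/δ)².
z_α = 1.645; z_β = 1.036 (power 85%).
n = 2 × (2.681 × 8.55 / 6.4)² = 2 × 12.83 = 25.66
Round up: n = 26 per group.

26 per group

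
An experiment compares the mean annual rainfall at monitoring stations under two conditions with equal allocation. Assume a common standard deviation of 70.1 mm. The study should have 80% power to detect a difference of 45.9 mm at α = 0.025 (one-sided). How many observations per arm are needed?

37 per group

For two equal groups, n per group = 2·((z_α + z_β)·σ/δ)².
z_α = 1.960; z_β = 0.842 (power 80%).
n = 2 × (2.802 × 70.1 / 45.9)² = 2 × 18.31 = 36.62
Round up: n = 37 per group.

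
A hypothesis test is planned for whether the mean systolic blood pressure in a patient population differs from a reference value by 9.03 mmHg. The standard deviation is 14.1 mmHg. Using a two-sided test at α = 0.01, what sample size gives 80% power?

29

For a one-sample z-test, n = ((z_{α/2} + z_β)·σ/δ)².
z_{α/2} = 2.576 (two-sided α = 0.01); z_β = 0.842 (power 80% → β = 0.2).
n = (3.418 × 14.1 / 9.03)² = 28.48
Round up: n = 29.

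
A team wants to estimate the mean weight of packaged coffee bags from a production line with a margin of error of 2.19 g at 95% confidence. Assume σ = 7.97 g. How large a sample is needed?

n = 51

For a mean, the margin of error is E = z·σ/√n, so n = (zσ/E)².
At 95% confidence, z = 1.960.
n = (1.960 × 7.97 / 2.19)² = 50.88
Round up: n = 51.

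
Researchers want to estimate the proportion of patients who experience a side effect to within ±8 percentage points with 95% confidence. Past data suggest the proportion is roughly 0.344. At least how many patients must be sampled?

For a proportion with margin E = 0.08 at 95% confidence, z = 1.960.
n = p̂(1−p̂)(z/E)² = 0.344 × 0.656 × (1.960/0.08)² = 135.45
Round up: n = 136.

n = 136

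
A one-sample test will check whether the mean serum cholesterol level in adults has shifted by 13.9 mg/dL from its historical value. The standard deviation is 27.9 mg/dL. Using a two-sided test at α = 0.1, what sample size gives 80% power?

For a one-sample z-test, n = ((z_{α/2} + z_β)·σ/δ)².
z_{α/2} = 1.645 (two-sided α = 0.1); z_β = 0.842 (power 80% → β = 0.2).
n = (2.487 × 27.9 / 13.9)² = 24.92
Round up: n = 25.

n = 25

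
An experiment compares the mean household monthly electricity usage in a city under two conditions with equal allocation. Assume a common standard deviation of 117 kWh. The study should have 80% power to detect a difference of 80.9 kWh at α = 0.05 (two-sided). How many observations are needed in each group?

For two equal groups, n per group = 2·((z_{α/2} + z_β)·σ/δ)².
z_{α/2} = 1.960; z_β = 0.842 (power 80%).
n = 2 × (2.802 × 117 / 80.9)² = 2 × 16.42 = 32.84
Round up: n = 33 per group.

33 per group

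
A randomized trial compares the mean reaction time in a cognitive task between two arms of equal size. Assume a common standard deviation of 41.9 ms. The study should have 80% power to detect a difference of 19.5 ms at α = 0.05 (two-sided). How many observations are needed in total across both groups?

146 total

For two equal groups, n per group = 2·((z_{α/2} + z_β)·σ/δ)².
z_{α/2} = 1.960; z_β = 0.842 (power 80%).
n = 2 × (2.802 × 41.9 / 19.5)² = 2 × 36.25 = 72.50
Round up: n = 73 per group.
Total across both groups: 2 × 73 = 146.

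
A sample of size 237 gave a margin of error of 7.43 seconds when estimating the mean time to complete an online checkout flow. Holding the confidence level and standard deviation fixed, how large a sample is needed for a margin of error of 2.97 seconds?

1484

Margin of error scales as 1/√n, so n₂ = n₁·(E₁/E₂)².
n₂ = 237 × (7.43/2.97)² = 237 × 6.258 = 1483.15
Round up: n₂ = 1484.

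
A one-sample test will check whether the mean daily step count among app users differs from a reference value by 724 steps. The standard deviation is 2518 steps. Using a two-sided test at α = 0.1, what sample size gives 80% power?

For a one-sample z-test, n = ((z_{α/2} + z_β)·σ/δ)².
z_{α/2} = 1.645 (two-sided α = 0.1); z_β = 0.842 (power 80% → β = 0.2).
n = (2.487 × 2518 / 724)² = 74.81
Round up: n = 75.

75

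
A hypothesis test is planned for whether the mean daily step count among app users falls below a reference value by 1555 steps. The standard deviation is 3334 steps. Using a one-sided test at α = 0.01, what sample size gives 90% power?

60

For a one-sample z-test, n = ((z_α + z_β)·σ/δ)².
z_α = 2.326 (one-sided α = 0.01); z_β = 1.282 (power 90% → β = 0.1).
n = (3.608 × 3334 / 1555)² = 59.84
Round up: n = 60.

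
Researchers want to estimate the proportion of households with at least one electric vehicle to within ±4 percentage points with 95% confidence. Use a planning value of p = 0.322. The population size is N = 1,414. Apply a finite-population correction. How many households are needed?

For a proportion with margin E = 0.04 at 95% confidence, z = 1.960.
n = p̂(1−p̂)(z/E)² = 0.322 × 0.678 × (1.960/0.04)² = 524.18 — call this n₀.
Finite-population correction with N = 1,414: n = n₀ / (1 + (n₀−1)/N) = 524.18 / 1.37 = 382.61
Round up: n = 383.

383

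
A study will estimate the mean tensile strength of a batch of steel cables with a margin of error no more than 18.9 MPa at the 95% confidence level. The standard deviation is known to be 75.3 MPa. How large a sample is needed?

For a mean, the margin of error is E = z·σ/√n, so n = (zσ/E)².
At 95% confidence, z = 1.960.
n = (1.960 × 75.3 / 18.9)² = 60.98
Round up: n = 61.

61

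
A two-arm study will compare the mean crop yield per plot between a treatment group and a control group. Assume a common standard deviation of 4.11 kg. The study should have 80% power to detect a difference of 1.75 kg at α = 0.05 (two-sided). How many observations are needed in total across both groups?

174 total

For two equal groups, n per group = 2·((z_{α/2} + z_β)·σ/δ)².
z_{α/2} = 1.960; z_β = 0.842 (power 80%).
n = 2 × (2.802 × 4.11 / 1.75)² = 2 × 43.31 = 86.62
Round up: n = 87 per group.
Total across both groups: 2 × 87 = 174.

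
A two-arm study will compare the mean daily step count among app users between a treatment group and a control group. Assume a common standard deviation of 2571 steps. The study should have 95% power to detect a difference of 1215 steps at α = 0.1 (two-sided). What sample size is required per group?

For two equal groups, n per group = 2·((z_{α/2} + z_β)·σ/δ)².
z_{α/2} = 1.645; z_β = 1.645 (power 95%).
n = 2 × (3.290 × 2571 / 1215)² = 2 × 48.47 = 96.94
Round up: n = 97 per group.

97 per group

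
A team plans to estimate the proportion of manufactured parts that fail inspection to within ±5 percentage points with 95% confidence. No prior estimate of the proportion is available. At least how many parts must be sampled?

385

For a proportion with margin E = 0.05 at 95% confidence, z = 1.960.
With no prior estimate, use p = 0.5, which maximizes p(1−p) at 0.25.
n = 0.25 × (z/E)² = 0.25 × (1.960/0.05)² = 384.16
Round up: n = 385.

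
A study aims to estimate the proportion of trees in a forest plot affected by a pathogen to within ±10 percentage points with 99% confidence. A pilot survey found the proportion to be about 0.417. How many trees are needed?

162

For a proportion with margin E = 0.1 at 99% confidence, z = 2.576.
n = p̂(1−p̂)(z/E)² = 0.417 × 0.583 × (2.576/0.1)² = 161.32
Round up: n = 162.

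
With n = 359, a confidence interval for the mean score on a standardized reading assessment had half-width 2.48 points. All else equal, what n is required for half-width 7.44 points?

40

Margin of error scales as 1/√n, so n₂ = n₁·(E₁/E₂)².
n₂ = 359 × (2.48/7.44)² = 359 × 0.1111 = 39.88
Round up: n₂ = 40.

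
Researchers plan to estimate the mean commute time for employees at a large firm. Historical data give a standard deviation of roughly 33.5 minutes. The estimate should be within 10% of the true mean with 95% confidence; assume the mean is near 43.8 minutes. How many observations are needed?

For a mean, the margin of error is E = z·σ/√n, so n = (zσ/E)².
At 95% confidence, z = 1.960.
E = 10% of 43.8 = 4.38 minutes.
n = (1.960 × 33.5 / 4.38)² = 224.73
Round up: n = 225.

225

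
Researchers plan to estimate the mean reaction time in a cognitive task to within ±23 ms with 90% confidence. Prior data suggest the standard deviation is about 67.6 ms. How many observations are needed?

For a mean, the margin of error is E = z·σ/√n, so n = (zσ/E)².
At 90% confidence, z = 1.645.
n = (1.645 × 67.6 / 23)² = 23.38
Round up: n = 24.

24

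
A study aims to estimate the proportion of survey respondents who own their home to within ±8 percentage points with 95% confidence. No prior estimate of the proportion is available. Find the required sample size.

For a proportion with margin E = 0.08 at 95% confidence, z = 1.960.
With no prior estimate, use p = 0.5, which maximizes p(1−p) at 0.25.
n = 0.25 × (z/E)² = 0.25 × (1.960/0.08)² = 150.06
Round up: n = 151.

n = 151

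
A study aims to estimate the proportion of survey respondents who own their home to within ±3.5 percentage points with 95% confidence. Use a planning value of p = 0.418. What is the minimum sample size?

For a proportion with margin E = 0.035 at 95% confidence, z = 1.960.
n = p̂(1−p̂)(z/E)² = 0.418 × 0.582 × (1.960/0.035)² = 762.91
Round up: n = 763.

763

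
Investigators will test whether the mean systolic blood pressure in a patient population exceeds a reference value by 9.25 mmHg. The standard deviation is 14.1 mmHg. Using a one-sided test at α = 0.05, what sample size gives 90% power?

n = 20

For a one-sample z-test, n = ((z_α + z_β)·σ/δ)².
z_α = 1.645 (one-sided α = 0.05); z_β = 1.282 (power 90% → β = 0.1).
n = (2.927 × 14.1 / 9.25)² = 19.91
Round up: n = 20.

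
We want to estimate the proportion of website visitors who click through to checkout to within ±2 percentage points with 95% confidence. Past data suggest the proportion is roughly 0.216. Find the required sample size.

For a proportion with margin E = 0.02 at 95% confidence, z = 1.960.
n = p̂(1−p̂)(z/E)² = 0.216 × 0.784 × (1.960/0.02)² = 1626.38
Round up: n = 1627.

n = 1627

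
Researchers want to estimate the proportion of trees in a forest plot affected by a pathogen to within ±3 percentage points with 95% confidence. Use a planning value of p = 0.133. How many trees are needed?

n = 493

For a proportion with margin E = 0.03 at 95% confidence, z = 1.960.
n = p̂(1−p̂)(z/E)² = 0.133 × 0.867 × (1.960/0.03)² = 492.20
Round up: n = 493.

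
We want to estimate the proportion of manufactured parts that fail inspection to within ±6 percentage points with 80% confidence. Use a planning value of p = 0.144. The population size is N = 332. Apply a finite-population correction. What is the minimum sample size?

For a proportion with margin E = 0.06 at 80% confidence, z = 1.282.
n = p̂(1−p̂)(z/E)² = 0.144 × 0.856 × (1.282/0.06)² = 56.27 — call this n₀.
Finite-population correction with N = 332: n = n₀ / (1 + (n₀−1)/N) = 56.27 / 1.166 = 48.26
Round up: n = 49.

49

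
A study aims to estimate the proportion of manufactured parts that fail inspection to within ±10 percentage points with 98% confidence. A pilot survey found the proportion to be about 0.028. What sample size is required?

For a proportion with margin E = 0.1 at 98% confidence, z = 2.326.
n = p̂(1−p̂)(z/E)² = 0.028 × 0.972 × (2.326/0.1)² = 14.72
Round up: n = 15.

15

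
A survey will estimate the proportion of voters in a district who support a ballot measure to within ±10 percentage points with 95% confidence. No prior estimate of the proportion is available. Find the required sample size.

n = 97

For a proportion with margin E = 0.1 at 95% confidence, z = 1.960.
With no prior estimate, use p = 0.5, which maximizes p(1−p) at 0.25.
n = 0.25 × (z/E)² = 0.25 × (1.960/0.1)² = 96.04
Round up: n = 97.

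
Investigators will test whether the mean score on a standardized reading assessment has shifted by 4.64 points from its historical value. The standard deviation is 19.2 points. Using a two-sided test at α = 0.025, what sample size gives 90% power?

For a one-sample z-test, n = ((z_{α/2} + z_β)·σ/δ)².
z_{α/2} = 2.241 (two-sided α = 0.025); z_β = 1.282 (power 90% → β = 0.1).
n = (3.523 × 19.2 / 4.64)² = 212.52
Round up: n = 213.

213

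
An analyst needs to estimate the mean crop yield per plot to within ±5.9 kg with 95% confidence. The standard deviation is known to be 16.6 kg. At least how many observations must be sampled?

For a mean, the margin of error is E = z·σ/√n, so n = (zσ/E)².
At 95% confidence, z = 1.960.
n = (1.960 × 16.6 / 5.9)² = 30.41
Round up: n = 31.

31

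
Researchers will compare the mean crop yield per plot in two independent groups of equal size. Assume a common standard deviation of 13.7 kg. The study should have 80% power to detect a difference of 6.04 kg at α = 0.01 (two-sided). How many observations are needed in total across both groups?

For two equal groups, n per group = 2·((z_{α/2} + z_β)·σ/δ)².
z_{α/2} = 2.576; z_β = 0.842 (power 80%).
n = 2 × (3.418 × 13.7 / 6.04)² = 2 × 60.11 = 120.22
Round up: n = 121 per group.
Total across both groups: 2 × 121 = 242.

242 total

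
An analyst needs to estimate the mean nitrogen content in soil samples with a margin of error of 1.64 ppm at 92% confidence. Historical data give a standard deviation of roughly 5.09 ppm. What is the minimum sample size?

30

For a mean, the margin of error is E = z·σ/√n, so n = (zσ/E)².
At 92% confidence, z = 1.751.
n = (1.751 × 5.09 / 1.64)² = 29.53
Round up: n = 30.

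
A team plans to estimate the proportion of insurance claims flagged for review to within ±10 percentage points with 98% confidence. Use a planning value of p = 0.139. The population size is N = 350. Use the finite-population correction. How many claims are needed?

55

For a proportion with margin E = 0.1 at 98% confidence, z = 2.326.
n = p̂(1−p̂)(z/E)² = 0.139 × 0.861 × (2.326/0.1)² = 64.75 — call this n₀.
Finite-population correction with N = 350: n = n₀ / (1 + (n₀−1)/N) = 64.75 / 1.182 = 54.78
Round up: n = 55.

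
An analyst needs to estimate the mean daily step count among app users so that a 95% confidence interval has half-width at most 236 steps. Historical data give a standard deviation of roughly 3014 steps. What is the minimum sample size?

n = 627

For a mean, the margin of error is E = z·σ/√n, so n = (zσ/E)².
At 95% confidence, z = 1.960.
n = (1.960 × 3014 / 236)² = 626.58
Round up: n = 627.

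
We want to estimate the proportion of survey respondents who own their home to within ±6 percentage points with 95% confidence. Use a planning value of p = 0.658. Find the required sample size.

241

For a proportion with margin E = 0.06 at 95% confidence, z = 1.960.
n = p̂(1−p̂)(z/E)² = 0.658 × 0.342 × (1.960/0.06)² = 240.14
Round up: n = 241.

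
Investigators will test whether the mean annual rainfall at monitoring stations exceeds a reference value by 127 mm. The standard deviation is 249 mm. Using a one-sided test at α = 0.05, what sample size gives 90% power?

33

For a one-sample z-test, n = ((z_α + z_β)·σ/δ)².
z_α = 1.645 (one-sided α = 0.05); z_β = 1.282 (power 90% → β = 0.1).
n = (2.927 × 249 / 127)² = 32.93
Round up: n = 33.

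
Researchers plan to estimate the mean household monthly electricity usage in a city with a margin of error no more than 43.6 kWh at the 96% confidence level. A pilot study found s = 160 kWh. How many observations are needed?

For a mean, the margin of error is E = z·σ/√n, so n = (zσ/E)².
At 96% confidence, z = 2.054.
n = (2.054 × 160 / 43.6)² = 56.82
Round up: n = 57.

57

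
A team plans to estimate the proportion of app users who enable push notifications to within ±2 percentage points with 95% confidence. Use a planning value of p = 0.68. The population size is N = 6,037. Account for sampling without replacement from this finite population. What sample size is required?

For a proportion with margin E = 0.02 at 95% confidence, z = 1.960.
n = p̂(1−p̂)(z/E)² = 0.68 × 0.32 × (1.960/0.02)² = 2089.83 — call this n₀.
Finite-population correction with N = 6,037: n = n₀ / (1 + (n₀−1)/N) = 2089.83 / 1.346 = 1552.62
Round up: n = 1553.

1553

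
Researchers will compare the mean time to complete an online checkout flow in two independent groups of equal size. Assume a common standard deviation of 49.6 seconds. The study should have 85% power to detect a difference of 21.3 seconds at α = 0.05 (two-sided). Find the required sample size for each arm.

98 per group

For two equal groups, n per group = 2·((z_{α/2} + z_β)·σ/δ)².
z_{α/2} = 1.960; z_β = 1.036 (power 85%).
n = 2 × (2.996 × 49.6 / 21.3)² = 2 × 48.67 = 97.34
Round up: n = 98 per group.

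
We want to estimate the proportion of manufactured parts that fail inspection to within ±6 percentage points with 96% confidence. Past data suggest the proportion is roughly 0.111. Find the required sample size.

116

For a proportion with margin E = 0.06 at 96% confidence, z = 2.054.
n = p̂(1−p̂)(z/E)² = 0.111 × 0.889 × (2.054/0.06)² = 115.64
Round up: n = 116.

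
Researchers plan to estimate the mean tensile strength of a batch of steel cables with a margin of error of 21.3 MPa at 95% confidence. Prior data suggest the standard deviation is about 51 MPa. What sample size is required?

n = 23

For a mean, the margin of error is E = z·σ/√n, so n = (zσ/E)².
At 95% confidence, z = 1.960.
n = (1.960 × 51 / 21.3)² = 22.02
Round up: n = 23.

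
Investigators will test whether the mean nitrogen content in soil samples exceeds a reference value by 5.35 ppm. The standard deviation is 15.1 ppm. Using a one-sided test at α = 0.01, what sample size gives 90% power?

For a one-sample z-test, n = ((z_α + z_β)·σ/δ)².
z_α = 2.326 (one-sided α = 0.01); z_β = 1.282 (power 90% → β = 0.1).
n = (3.608 × 15.1 / 5.35)² = 103.70
Round up: n = 104.

104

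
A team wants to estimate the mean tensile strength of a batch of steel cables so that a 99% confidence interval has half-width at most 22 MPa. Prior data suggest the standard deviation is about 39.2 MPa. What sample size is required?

22

For a mean, the margin of error is E = z·σ/√n, so n = (zσ/E)².
At 99% confidence, z = 2.576.
n = (2.576 × 39.2 / 22)² = 21.07
Round up: n = 22.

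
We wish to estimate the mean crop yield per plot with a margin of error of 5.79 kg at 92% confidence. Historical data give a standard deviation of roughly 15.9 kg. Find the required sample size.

24

For a mean, the margin of error is E = z·σ/√n, so n = (zσ/E)².
At 92% confidence, z = 1.751.
n = (1.751 × 15.9 / 5.79)² = 23.12
Round up: n = 24.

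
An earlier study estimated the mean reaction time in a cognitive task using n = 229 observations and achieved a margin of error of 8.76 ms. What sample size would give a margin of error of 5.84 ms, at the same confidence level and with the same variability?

Margin of error scales as 1/√n, so n₂ = n₁·(E₁/E₂)².
n₂ = 229 × (8.76/5.84)² = 229 × 2.25 = 515.25
Round up: n₂ = 516.

516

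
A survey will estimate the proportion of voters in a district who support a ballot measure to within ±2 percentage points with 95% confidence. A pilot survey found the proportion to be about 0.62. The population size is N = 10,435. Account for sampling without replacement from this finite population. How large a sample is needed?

1860

For a proportion with margin E = 0.02 at 95% confidence, z = 1.960.
n = p̂(1−p̂)(z/E)² = 0.62 × 0.38 × (1.960/0.02)² = 2262.70 — call this n₀.
Finite-population correction with N = 10,435: n = n₀ / (1 + (n₀−1)/N) = 2262.70 / 1.217 = 1859.24
Round up: n = 1860.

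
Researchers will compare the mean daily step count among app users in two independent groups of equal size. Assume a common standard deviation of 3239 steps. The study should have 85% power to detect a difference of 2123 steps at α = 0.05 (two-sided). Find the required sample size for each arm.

42 per group

For two equal groups, n per group = 2·((z_{α/2} + z_β)·σ/δ)².
z_{α/2} = 1.960; z_β = 1.036 (power 85%).
n = 2 × (2.996 × 3239 / 2123)² = 2 × 20.89 = 41.78
Round up: n = 42 per group.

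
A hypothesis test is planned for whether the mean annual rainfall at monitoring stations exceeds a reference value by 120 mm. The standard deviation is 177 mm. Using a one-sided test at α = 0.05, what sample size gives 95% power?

For a one-sample z-test, n = ((z_α + z_β)·σ/δ)².
z_α = 1.645 (one-sided α = 0.05); z_β = 1.645 (power 95% → β = 0.05).
n = (3.290 × 177 / 120)² = 23.55
Round up: n = 24.

24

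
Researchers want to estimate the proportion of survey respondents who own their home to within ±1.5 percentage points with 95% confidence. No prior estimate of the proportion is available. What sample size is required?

For a proportion with margin E = 0.015 at 95% confidence, z = 1.960.
With no prior estimate, use p = 0.5, which maximizes p(1−p) at 0.25.
n = 0.25 × (z/E)² = 0.25 × (1.960/0.015)² = 4268.44
Round up: n = 4269.

n = 4269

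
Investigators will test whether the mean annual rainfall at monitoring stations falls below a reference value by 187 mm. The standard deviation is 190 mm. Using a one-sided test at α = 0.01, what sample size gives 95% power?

17

For a one-sample z-test, n = ((z_α + z_β)·σ/δ)².
z_α = 2.326 (one-sided α = 0.01); z_β = 1.645 (power 95% → β = 0.05).
n = (3.971 × 190 / 187)² = 16.28
Round up: n = 17.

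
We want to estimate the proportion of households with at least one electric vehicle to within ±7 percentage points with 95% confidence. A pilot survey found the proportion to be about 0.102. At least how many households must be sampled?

72

For a proportion with margin E = 0.07 at 95% confidence, z = 1.960.
n = p̂(1−p̂)(z/E)² = 0.102 × 0.898 × (1.960/0.07)² = 71.81
Round up: n = 72.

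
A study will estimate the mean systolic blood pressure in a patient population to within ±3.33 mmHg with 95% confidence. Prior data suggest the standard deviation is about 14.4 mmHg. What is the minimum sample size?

For a mean, the margin of error is E = z·σ/√n, so n = (zσ/E)².
At 95% confidence, z = 1.960.
n = (1.960 × 14.4 / 3.33)² = 71.84
Round up: n = 72.

n = 72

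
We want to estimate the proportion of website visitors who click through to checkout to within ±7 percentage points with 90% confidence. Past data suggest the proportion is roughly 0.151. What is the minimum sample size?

n = 71

For a proportion with margin E = 0.07 at 90% confidence, z = 1.645.
n = p̂(1−p̂)(z/E)² = 0.151 × 0.849 × (1.645/0.07)² = 70.80
Round up: n = 71.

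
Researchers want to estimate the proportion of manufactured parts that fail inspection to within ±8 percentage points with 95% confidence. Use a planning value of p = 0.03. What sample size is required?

For a proportion with margin E = 0.08 at 95% confidence, z = 1.960.
n = p̂(1−p̂)(z/E)² = 0.03 × 0.97 × (1.960/0.08)² = 17.47
Round up: n = 18.

18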